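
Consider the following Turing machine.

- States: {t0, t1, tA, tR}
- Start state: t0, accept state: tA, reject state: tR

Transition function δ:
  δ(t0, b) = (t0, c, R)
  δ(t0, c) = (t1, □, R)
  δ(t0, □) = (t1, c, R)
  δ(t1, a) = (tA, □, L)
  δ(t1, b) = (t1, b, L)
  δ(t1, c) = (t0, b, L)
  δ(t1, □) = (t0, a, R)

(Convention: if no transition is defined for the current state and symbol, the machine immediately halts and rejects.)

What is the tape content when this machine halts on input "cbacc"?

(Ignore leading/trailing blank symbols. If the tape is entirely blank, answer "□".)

Execution trace:
Initial: [t0]cbacc
Step 1: δ(t0, c) = (t1, □, R) → □[t1]bacc
Step 2: δ(t1, b) = (t1, b, L) → [t1]□bacc
Step 3: δ(t1, □) = (t0, a, R) → a[t0]bacc
Step 4: δ(t0, b) = (t0, c, R) → ac[t0]acc

No transition is defined for δ(t0, a). By convention the machine halts and rejects.

Final tape (ignoring leading/trailing blanks): acacc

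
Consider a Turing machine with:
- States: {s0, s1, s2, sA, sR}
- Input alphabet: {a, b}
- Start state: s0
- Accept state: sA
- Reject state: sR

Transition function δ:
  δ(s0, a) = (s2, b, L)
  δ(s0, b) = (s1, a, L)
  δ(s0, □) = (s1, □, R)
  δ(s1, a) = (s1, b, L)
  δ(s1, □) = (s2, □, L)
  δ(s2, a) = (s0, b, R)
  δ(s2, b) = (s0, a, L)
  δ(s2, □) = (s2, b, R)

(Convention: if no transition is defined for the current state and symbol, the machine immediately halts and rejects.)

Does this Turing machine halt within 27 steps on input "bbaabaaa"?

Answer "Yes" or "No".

Execution trace:
Initial: [s0]bbaabaaa
Step 1: δ(s0, b) = (s1, a, L) → [s1]□abaabaaa
Step 2: δ(s1, □) = (s2, □, L) → [s2]□□abaabaaa
Step 3: δ(s2, □) = (s2, b, R) → b[s2]□abaabaaa
Step 4: δ(s2, □) = (s2, b, R) → bb[s2]abaabaaa
Step 5: δ(s2, a) = (s0, b, R) → bbb[s0]baabaaa
Step 6: δ(s0, b) = (s1, a, L) → bb[s1]baaabaaa

No transition is defined for δ(s1, b). By convention the machine halts and rejects.
The machine halted after 6 steps (within the 27-step bound).

Answer: Yes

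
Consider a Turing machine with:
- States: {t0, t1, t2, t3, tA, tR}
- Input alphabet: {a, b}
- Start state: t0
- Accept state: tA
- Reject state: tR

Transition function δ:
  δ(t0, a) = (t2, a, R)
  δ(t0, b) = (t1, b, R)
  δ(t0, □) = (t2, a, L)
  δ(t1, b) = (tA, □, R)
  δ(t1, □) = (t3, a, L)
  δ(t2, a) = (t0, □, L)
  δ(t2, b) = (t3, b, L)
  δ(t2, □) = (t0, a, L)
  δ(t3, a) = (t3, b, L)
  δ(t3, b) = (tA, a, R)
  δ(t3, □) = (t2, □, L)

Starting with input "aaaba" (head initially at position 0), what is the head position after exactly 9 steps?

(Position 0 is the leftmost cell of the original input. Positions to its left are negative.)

Execution trace (head position shown):
Step 0: [t0]aaaba  (head at position 0)
Step 1: move right → a[t2]aaba  (head at position 1)
Step 2: move left → [t0]a□aba  (head at position 0)
Step 3: move right → a[t2]□aba  (head at position 1)
Step 4: move left → [t0]aaaba  (head at position 0)
Step 5: move right → a[t2]aaba  (head at position 1)
Step 6: move left → [t0]a□aba  (head at position 0)
Step 7: move right → a[t2]□aba  (head at position 1)
Step 8: move left → [t0]aaaba  (head at position 0)
Step 9: move right → a[t2]aaba  (head at position 1)

After 9 steps, the head is at position 1.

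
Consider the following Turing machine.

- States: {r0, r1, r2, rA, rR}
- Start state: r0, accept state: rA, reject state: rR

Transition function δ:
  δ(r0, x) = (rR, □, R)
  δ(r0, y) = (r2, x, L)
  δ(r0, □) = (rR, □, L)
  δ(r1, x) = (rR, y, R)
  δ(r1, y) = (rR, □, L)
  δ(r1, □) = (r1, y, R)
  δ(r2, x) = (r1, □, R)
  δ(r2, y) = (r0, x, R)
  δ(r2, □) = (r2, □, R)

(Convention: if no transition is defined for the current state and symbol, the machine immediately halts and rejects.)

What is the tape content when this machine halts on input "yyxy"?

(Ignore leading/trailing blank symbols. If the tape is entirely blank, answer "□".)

Execution trace:
Initial: [r0]yyxy
Step 1: δ(r0, y) = (r2, x, L) → [r2]□xyxy
Step 2: δ(r2, □) = (r2, □, R) → □[r2]xyxy
Step 3: δ(r2, x) = (r1, □, R) → □□[r1]yxy
Step 4: δ(r1, y) = (rR, □, L) → □[rR]□□xy

The machine reaches the reject state rR and halts.

Final tape (ignoring leading/trailing blanks): xy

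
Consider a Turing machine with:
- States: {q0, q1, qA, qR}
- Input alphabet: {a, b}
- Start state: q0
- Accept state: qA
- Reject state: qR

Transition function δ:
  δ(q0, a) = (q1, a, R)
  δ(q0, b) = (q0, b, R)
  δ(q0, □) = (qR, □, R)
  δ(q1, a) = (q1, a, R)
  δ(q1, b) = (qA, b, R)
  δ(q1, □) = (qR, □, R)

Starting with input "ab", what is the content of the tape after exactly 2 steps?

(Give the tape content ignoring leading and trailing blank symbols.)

Execution trace:
Initial: [q0]ab
Step 1: δ(q0, a) = (q1, a, R) → a[q1]b
Step 2: δ(q1, b) = (qA, b, R) → ab[qA]□

The machine reaches the accept state qA and halts.

After 2 steps, the tape (ignoring leading/trailing blanks) is: ab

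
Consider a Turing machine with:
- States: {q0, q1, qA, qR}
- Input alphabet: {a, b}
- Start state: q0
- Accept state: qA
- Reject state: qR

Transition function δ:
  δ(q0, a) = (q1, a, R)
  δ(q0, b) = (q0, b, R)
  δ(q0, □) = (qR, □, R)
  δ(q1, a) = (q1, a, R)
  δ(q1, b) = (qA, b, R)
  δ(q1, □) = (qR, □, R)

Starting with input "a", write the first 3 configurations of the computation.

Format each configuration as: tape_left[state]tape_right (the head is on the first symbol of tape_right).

Transitions applied:
Step 1: δ(q0, a) = (q1, a, R)
Step 2: δ(q1, □) = (qR, □, R)

The first 3 configurations are:
[q0]a ⊢ a[q1]□ ⊢ a□[qR]□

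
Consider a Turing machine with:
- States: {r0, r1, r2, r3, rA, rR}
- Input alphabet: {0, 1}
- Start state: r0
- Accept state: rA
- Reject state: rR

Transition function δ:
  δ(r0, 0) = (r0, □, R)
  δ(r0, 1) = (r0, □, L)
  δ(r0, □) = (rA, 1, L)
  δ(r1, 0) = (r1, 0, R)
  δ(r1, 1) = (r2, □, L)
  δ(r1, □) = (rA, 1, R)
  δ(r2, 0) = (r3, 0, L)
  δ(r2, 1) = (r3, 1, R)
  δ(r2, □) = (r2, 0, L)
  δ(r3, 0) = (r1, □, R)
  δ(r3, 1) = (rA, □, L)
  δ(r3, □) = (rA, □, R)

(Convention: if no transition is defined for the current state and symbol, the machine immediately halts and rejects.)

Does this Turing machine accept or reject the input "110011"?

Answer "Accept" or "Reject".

Execution trace:
Initial: [r0]110011
Step 1: δ(r0, 1) = (r0, □, L) → [r0]□□10011
Step 2: δ(r0, □) = (rA, 1, L) → [rA]□1□10011

The machine reaches the accept state rA and halts.

Answer: Accept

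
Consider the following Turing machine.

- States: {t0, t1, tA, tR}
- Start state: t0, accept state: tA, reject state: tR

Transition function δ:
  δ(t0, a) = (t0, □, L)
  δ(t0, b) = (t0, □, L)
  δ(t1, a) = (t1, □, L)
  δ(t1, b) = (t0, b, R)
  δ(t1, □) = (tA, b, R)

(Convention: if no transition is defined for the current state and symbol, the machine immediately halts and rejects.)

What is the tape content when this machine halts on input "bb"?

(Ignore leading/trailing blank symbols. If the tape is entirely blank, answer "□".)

Execution trace:
Initial: [t0]bb
Step 1: δ(t0, b) = (t0, □, L) → [t0]□□b

No transition is defined for δ(t0, □). By convention the machine halts and rejects.

Final tape (ignoring leading/trailing blanks): b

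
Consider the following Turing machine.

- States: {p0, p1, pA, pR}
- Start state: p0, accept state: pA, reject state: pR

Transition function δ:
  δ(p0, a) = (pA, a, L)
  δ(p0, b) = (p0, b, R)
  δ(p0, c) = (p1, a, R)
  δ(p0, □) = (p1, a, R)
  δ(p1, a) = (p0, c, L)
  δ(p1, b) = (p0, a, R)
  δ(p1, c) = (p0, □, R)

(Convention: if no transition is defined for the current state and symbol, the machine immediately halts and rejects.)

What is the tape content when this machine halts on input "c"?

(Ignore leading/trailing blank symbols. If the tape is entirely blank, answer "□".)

Execution trace:
Initial: [p0]c
Step 1: δ(p0, c) = (p1, a, R) → a[p1]□

No transition is defined for δ(p1, □). By convention the machine halts and rejects.

Final tape (ignoring leading/trailing blanks): a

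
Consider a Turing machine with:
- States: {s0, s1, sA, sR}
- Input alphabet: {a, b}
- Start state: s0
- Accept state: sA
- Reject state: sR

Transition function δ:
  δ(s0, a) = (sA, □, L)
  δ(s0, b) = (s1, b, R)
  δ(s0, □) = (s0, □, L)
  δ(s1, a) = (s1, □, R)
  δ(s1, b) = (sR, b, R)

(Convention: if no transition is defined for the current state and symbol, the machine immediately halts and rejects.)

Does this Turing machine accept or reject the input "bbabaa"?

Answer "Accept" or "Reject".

Execution trace:
Initial: [s0]bbabaa
Step 1: δ(s0, b) = (s1, b, R) → b[s1]babaa
Step 2: δ(s1, b) = (sR, b, R) → bb[sR]abaa

The machine reaches the reject state sR and halts.

Answer: Reject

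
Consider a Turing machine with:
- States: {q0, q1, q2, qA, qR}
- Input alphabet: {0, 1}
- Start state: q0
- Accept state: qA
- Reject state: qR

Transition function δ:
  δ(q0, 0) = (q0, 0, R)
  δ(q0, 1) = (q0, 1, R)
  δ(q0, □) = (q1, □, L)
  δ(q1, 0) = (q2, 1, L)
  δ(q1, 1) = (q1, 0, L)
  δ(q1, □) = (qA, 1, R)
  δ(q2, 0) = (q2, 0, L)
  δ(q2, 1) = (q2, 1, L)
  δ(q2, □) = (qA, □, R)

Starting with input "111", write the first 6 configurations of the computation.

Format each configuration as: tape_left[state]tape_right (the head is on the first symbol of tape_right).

Transitions applied:
Step 1: δ(q0, 1) = (q0, 1, R)
Step 2: δ(q0, 1) = (q0, 1, R)
Step 3: δ(q0, 1) = (q0, 1, R)
Step 4: δ(q0, □) = (q1, □, L)
Step 5: δ(q1, 1) = (q1, 0, L)

The first 6 configurations are:
[q0]111 ⊢ 1[q0]11 ⊢ 11[q0]1 ⊢ 111[q0]□ ⊢ 11[q1]1□ ⊢ 1[q1]10□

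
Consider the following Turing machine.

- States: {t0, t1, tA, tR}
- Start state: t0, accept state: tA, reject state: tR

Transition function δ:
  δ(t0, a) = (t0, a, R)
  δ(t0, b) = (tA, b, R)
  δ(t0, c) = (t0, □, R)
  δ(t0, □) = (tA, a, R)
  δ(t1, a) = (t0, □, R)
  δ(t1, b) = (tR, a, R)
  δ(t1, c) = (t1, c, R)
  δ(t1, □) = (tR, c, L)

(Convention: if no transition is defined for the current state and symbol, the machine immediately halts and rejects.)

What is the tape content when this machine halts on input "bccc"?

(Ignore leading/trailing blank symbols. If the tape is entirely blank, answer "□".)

Execution trace:
Initial: [t0]bccc
Step 1: δ(t0, b) = (tA, b, R) → b[tA]ccc

The machine reaches the accept state tA and halts.

Final tape (ignoring leading/trailing blanks): bccc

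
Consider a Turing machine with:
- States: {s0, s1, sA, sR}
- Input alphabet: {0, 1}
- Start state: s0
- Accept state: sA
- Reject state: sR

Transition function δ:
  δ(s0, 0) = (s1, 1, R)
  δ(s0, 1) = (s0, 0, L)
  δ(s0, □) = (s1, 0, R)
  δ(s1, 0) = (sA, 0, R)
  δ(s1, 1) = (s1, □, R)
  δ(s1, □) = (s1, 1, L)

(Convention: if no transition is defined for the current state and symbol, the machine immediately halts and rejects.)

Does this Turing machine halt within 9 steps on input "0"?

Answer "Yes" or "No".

Execution trace:
Initial: [s0]0
Step 1: δ(s0, 0) = (s1, 1, R) → 1[s1]□
Step 2: δ(s1, □) = (s1, 1, L) → [s1]11
Step 3: δ(s1, 1) = (s1, □, R) → □[s1]1
Step 4: δ(s1, 1) = (s1, □, R) → □□[s1]□
Step 5: δ(s1, □) = (s1, 1, L) → □[s1]□1
Step 6: δ(s1, □) = (s1, 1, L) → [s1]□11
Step 7: δ(s1, □) = (s1, 1, L) → [s1]□111
Step 8: δ(s1, □) = (s1, 1, L) → [s1]□1111
Step 9: δ(s1, □) = (s1, 1, L) → [s1]□11111

The machine has not reached a halting state after 9 steps.
The machine did not halt within the 9-step bound.

Answer: No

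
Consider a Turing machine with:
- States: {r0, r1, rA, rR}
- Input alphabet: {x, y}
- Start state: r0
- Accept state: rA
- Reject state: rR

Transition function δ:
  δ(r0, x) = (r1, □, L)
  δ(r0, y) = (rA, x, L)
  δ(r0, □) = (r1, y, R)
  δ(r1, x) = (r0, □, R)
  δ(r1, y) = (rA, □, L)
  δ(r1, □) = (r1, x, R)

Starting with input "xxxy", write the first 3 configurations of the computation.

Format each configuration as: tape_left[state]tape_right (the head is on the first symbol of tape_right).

Transitions applied:
Step 1: δ(r0, x) = (r1, □, L)
Step 2: δ(r1, □) = (r1, x, R)

The first 3 configurations are:
[r0]xxxy ⊢ [r1]□□xxy ⊢ x[r1]□xxy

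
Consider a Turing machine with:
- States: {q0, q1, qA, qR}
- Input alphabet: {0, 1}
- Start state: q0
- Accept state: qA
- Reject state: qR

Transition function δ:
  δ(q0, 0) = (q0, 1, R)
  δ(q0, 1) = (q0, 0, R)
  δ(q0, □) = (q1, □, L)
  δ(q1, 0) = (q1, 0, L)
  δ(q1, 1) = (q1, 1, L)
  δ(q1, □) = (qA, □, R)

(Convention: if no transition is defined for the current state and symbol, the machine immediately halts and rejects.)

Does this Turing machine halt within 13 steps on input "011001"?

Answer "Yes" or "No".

Execution trace:
Initial: [q0]011001
Step 1: δ(q0, 0) = (q0, 1, R) → 1[q0]11001
Step 2: δ(q0, 1) = (q0, 0, R) → 10[q0]1001
Step 3: δ(q0, 1) = (q0, 0, R) → 100[q0]001
Step 4: δ(q0, 0) = (q0, 1, R) → 1001[q0]01
Step 5: δ(q0, 0) = (q0, 1, R) → 10011[q0]1
Step 6: δ(q0, 1) = (q0, 0, R) → 100110[q0]□
Step 7: δ(q0, □) = (q1, □, L) → 10011[q1]0□
Step 8: δ(q1, 0) = (q1, 0, L) → 1001[q1]10□
Step 9: δ(q1, 1) = (q1, 1, L) → 100[q1]110□
Step 10: δ(q1, 1) = (q1, 1, L) → 10[q1]0110□
Step 11: δ(q1, 0) = (q1, 0, L) → 1[q1]00110□
Step 12: δ(q1, 0) = (q1, 0, L) → [q1]100110□
Step 13: δ(q1, 1) = (q1, 1, L) → [q1]□100110□

The machine has not reached a halting state after 13 steps.
The machine did not halt within the 13-step bound.

Answer: No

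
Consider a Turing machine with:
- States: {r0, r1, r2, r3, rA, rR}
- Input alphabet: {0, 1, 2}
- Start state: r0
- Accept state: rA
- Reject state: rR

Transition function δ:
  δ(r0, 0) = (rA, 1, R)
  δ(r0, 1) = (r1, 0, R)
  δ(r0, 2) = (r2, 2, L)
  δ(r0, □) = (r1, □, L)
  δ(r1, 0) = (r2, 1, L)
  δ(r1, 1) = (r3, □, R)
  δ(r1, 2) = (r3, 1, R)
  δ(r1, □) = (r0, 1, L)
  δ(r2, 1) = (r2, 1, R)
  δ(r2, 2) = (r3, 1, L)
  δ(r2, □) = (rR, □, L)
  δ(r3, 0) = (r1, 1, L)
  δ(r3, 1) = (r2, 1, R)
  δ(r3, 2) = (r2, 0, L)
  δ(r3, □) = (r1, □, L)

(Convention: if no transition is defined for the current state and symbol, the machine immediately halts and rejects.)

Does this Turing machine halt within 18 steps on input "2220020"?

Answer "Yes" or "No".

Execution trace:
Initial: [r0]2220020
Step 1: δ(r0, 2) = (r2, 2, L) → [r2]□2220020
Step 2: δ(r2, □) = (rR, □, L) → [rR]□□2220020

The machine reaches the reject state rR and halts.
The machine halted after 2 steps (within the 18-step bound).

Answer: Yes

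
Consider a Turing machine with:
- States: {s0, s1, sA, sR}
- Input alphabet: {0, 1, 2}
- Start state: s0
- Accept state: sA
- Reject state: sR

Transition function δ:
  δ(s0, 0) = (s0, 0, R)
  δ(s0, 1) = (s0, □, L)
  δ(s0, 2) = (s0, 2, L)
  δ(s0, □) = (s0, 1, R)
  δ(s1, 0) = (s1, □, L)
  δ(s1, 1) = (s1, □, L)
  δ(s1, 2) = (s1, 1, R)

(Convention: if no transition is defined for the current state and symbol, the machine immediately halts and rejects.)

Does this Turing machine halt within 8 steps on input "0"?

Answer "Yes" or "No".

Execution trace:
Initial: [s0]0
Step 1: δ(s0, 0) = (s0, 0, R) → 0[s0]□
Step 2: δ(s0, □) = (s0, 1, R) → 01[s0]□
Step 3: δ(s0, □) = (s0, 1, R) → 011[s0]□
Step 4: δ(s0, □) = (s0, 1, R) → 0111[s0]□
Step 5: δ(s0, □) = (s0, 1, R) → 01111[s0]□
Step 6: δ(s0, □) = (s0, 1, R) → 011111[s0]□
Step 7: δ(s0, □) = (s0, 1, R) → 0111111[s0]□
Step 8: δ(s0, □) = (s0, 1, R) → 01111111[s0]□

The machine has not reached a halting state after 8 steps.
The machine did not halt within the 8-step bound.

Answer: No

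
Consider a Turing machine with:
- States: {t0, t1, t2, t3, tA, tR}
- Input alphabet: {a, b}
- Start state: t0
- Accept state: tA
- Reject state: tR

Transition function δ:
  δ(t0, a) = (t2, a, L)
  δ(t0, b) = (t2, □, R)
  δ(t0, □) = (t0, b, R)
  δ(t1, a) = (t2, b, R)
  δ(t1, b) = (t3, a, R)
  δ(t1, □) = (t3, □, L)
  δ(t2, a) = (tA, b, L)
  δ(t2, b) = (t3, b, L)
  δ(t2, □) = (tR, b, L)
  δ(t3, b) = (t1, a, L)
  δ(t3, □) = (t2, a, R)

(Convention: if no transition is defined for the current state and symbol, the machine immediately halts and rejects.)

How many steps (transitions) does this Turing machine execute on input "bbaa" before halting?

Execution trace:
Initial: [t0]bbaa
Step 1: δ(t0, b) = (t2, □, R) → □[t2]baa
Step 2: δ(t2, b) = (t3, b, L) → [t3]□baa
Step 3: δ(t3, □) = (t2, a, R) → a[t2]baa
Step 4: δ(t2, b) = (t3, b, L) → [t3]abaa

No transition is defined for δ(t3, a). By convention the machine halts and rejects.

The machine executed 4 steps before halting.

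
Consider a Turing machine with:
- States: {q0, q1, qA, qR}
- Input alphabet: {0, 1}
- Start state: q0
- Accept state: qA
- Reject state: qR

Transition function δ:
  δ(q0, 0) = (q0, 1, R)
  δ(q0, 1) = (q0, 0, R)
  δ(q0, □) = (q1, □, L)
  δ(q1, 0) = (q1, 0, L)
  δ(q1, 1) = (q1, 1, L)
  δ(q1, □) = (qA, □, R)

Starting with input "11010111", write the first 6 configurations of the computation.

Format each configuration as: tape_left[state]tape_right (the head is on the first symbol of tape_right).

Transitions applied:
Step 1: δ(q0, 1) = (q0, 0, R)
Step 2: δ(q0, 1) = (q0, 0, R)
Step 3: δ(q0, 0) = (q0, 1, R)
Step 4: δ(q0, 1) = (q0, 0, R)
Step 5: δ(q0, 0) = (q0, 1, R)

The first 6 configurations are:
[q0]11010111 ⊢ 0[q0]1010111 ⊢ 00[q0]010111 ⊢ 001[q0]10111 ⊢ 0010[q0]0111 ⊢ 00101[q0]111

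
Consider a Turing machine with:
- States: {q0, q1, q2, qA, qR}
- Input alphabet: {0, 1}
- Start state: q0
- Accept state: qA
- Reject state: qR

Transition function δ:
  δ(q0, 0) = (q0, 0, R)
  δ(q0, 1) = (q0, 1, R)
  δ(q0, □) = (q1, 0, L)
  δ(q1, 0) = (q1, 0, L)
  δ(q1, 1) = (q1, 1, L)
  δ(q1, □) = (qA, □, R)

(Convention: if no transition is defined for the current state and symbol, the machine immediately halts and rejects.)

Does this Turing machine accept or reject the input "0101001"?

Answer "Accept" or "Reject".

Execution trace:
Initial: [q0]0101001
Step 1: δ(q0, 0) = (q0, 0, R) → 0[q0]101001
Step 2: δ(q0, 1) = (q0, 1, R) → 01[q0]01001
Step 3: δ(q0, 0) = (q0, 0, R) → 010[q0]1001
Step 4: δ(q0, 1) = (q0, 1, R) → 0101[q0]001
Step 5: δ(q0, 0) = (q0, 0, R) → 01010[q0]01
Step 6: δ(q0, 0) = (q0, 0, R) → 010100[q0]1
Step 7: δ(q0, 1) = (q0, 1, R) → 0101001[q0]□
Step 8: δ(q0, □) = (q1, 0, L) → 010100[q1]10
Step 9: δ(q1, 1) = (q1, 1, L) → 01010[q1]010
Step 10: δ(q1, 0) = (q1, 0, L) → 0101[q1]0010
Step 11: δ(q1, 0) = (q1, 0, L) → 010[q1]10010
Step 12: δ(q1, 1) = (q1, 1, L) → 01[q1]010010
Step 13: δ(q1, 0) = (q1, 0, L) → 0[q1]1010010
Step 14: δ(q1, 1) = (q1, 1, L) → [q1]01010010
Step 15: δ(q1, 0) = (q1, 0, L) → [q1]□01010010
Step 16: δ(q1, □) = (qA, □, R) → □[qA]01010010

The machine reaches the accept state qA and halts.

Answer: Accept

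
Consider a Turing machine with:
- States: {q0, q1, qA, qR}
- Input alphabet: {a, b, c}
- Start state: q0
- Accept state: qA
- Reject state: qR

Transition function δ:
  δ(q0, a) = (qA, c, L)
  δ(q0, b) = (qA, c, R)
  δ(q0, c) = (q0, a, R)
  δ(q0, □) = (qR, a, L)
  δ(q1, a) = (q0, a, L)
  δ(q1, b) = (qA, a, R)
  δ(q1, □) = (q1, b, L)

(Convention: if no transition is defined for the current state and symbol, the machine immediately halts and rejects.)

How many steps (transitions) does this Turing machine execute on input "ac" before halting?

Execution trace:
Initial: [q0]ac
Step 1: δ(q0, a) = (qA, c, L) → [qA]□cc

The machine reaches the accept state qA and halts.

The machine executed 1 step before halting.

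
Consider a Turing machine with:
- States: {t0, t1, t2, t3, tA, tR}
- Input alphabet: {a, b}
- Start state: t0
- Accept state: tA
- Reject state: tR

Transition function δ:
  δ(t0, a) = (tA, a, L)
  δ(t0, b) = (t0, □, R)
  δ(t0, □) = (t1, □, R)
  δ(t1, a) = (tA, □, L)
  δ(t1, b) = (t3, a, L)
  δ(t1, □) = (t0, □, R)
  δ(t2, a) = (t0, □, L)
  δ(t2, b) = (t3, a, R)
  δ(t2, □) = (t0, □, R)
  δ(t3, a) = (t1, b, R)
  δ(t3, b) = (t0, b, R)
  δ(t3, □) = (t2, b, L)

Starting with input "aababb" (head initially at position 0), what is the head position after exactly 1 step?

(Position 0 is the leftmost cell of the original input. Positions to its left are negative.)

Execution trace (head position shown):
Step 0: [t0]aababb  (head at position 0)
Step 1: move left → [tA]□aababb  (head at position -1)

After 1 step, the head is at position -1.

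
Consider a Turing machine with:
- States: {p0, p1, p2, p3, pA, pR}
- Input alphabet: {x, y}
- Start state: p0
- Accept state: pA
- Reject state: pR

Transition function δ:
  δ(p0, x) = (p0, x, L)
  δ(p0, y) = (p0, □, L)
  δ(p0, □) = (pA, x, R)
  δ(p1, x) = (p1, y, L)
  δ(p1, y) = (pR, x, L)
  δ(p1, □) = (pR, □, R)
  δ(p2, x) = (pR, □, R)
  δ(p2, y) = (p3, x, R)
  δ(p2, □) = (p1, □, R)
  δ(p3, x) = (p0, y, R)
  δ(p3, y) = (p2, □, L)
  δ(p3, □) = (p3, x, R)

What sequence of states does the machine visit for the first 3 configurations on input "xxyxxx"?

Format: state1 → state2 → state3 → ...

Execution trace:
Initial: [p0]xxyxxx
Step 1: δ(p0, x) = (p0, x, L) → [p0]□xxyxxx
Step 2: δ(p0, □) = (pA, x, R) → x[pA]xxyxxx

The machine reaches the accept state pA and halts.

State sequence: p0 → p0 → pA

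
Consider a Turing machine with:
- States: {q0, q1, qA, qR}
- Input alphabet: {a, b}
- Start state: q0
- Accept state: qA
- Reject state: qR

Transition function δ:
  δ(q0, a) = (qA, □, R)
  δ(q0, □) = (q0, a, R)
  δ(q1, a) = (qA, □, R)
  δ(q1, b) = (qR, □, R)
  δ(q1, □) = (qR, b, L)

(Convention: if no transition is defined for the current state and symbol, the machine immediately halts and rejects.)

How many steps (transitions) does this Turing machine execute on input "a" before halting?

Execution trace:
Initial: [q0]a
Step 1: δ(q0, a) = (qA, □, R) → □[qA]□

The machine reaches the accept state qA and halts.

The machine executed 1 step before halting.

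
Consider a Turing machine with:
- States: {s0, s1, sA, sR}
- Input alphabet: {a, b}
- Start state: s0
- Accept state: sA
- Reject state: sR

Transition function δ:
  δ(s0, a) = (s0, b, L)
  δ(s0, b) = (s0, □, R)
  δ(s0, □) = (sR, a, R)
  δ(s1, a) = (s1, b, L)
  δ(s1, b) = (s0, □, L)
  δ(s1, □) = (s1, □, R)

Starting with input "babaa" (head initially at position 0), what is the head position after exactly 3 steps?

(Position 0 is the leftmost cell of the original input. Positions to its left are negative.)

Execution trace (head position shown):
Step 0: [s0]babaa  (head at position 0)
Step 1: move right → □[s0]abaa  (head at position 1)
Step 2: move left → [s0]□bbaa  (head at position 0)
Step 3: move right → a[sR]bbaa  (head at position 1)

After 3 steps, the head is at position 1.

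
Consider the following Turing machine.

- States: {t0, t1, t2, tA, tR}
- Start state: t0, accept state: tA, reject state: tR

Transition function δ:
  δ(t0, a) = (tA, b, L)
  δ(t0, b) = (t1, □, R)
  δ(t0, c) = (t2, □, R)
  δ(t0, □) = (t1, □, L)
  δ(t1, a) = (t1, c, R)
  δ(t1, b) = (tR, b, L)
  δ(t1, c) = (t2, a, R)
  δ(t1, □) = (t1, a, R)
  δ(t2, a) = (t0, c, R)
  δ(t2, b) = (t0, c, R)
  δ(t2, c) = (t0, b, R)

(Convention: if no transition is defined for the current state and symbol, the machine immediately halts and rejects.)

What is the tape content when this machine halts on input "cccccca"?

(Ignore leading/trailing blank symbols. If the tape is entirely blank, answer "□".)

Execution trace:
Initial: [t0]cccccca
Step 1: δ(t0, c) = (t2, □, R) → □[t2]ccccca
Step 2: δ(t2, c) = (t0, b, R) → □b[t0]cccca
Step 3: δ(t0, c) = (t2, □, R) → □b□[t2]ccca
Step 4: δ(t2, c) = (t0, b, R) → □b□b[t0]cca
Step 5: δ(t0, c) = (t2, □, R) → □b□b□[t2]ca
Step 6: δ(t2, c) = (t0, b, R) → □b□b□b[t0]a
Step 7: δ(t0, a) = (tA, b, L) → □b□b□[tA]bb

The machine reaches the accept state tA and halts.

Final tape (ignoring leading/trailing blanks): b□b□bb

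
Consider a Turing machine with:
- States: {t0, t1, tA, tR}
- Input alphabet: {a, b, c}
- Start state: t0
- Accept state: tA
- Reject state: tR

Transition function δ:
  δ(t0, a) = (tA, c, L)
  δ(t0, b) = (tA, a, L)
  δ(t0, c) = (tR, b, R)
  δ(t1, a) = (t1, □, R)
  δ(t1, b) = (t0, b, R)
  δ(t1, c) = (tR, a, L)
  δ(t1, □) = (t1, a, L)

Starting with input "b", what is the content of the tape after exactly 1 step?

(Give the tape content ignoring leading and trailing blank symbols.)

Execution trace:
Initial: [t0]b
Step 1: δ(t0, b) = (tA, a, L) → [tA]□a

The machine reaches the accept state tA and halts.

After 1 step, the tape (ignoring leading/trailing blanks) is: a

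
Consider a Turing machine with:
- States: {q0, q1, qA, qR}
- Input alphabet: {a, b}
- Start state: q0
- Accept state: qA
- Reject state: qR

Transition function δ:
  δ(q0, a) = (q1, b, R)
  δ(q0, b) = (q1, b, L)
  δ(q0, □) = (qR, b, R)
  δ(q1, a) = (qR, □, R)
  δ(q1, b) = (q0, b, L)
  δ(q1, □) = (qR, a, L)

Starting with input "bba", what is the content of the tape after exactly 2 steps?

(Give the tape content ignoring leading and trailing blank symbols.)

Execution trace:
Initial: [q0]bba
Step 1: δ(q0, b) = (q1, b, L) → [q1]□bba
Step 2: δ(q1, □) = (qR, a, L) → [qR]□abba

The machine reaches the reject state qR and halts.

After 2 steps, the tape (ignoring leading/trailing blanks) is: abba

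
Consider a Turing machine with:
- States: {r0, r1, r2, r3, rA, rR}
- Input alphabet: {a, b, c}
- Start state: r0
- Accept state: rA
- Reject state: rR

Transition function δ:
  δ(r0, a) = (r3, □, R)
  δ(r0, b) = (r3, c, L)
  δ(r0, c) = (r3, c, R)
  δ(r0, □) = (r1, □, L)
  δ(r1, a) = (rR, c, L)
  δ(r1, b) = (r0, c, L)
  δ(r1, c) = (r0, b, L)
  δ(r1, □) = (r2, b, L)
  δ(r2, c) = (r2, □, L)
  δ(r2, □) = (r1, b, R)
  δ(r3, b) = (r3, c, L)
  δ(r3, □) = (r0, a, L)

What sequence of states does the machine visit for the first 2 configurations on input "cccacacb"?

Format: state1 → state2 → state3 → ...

Execution trace:
Initial: [r0]cccacacb
Step 1: δ(r0, c) = (r3, c, R) → c[r3]ccacacb

No transition is defined for δ(r3, c). By convention the machine halts and rejects.

State sequence: r0 → r3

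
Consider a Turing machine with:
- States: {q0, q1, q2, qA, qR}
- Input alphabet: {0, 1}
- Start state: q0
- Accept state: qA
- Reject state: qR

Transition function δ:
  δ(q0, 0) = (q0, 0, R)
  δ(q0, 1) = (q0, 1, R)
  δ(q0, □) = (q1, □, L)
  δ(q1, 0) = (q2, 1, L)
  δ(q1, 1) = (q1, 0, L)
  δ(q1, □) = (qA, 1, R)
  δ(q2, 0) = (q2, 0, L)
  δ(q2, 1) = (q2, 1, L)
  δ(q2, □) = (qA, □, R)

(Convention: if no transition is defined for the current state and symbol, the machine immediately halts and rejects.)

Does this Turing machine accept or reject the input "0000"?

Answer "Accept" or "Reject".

Execution trace:
Initial: [q0]0000
Step 1: δ(q0, 0) = (q0, 0, R) → 0[q0]000
Step 2: δ(q0, 0) = (q0, 0, R) → 00[q0]00
Step 3: δ(q0, 0) = (q0, 0, R) → 000[q0]0
Step 4: δ(q0, 0) = (q0, 0, R) → 0000[q0]□
Step 5: δ(q0, □) = (q1, □, L) → 000[q1]0□
Step 6: δ(q1, 0) = (q2, 1, L) → 00[q2]01□
Step 7: δ(q2, 0) = (q2, 0, L) → 0[q2]001□
Step 8: δ(q2, 0) = (q2, 0, L) → [q2]0001□
Step 9: δ(q2, 0) = (q2, 0, L) → [q2]□0001□
Step 10: δ(q2, □) = (qA, □, R) → □[qA]0001□

The machine reaches the accept state qA and halts.

Answer: Accept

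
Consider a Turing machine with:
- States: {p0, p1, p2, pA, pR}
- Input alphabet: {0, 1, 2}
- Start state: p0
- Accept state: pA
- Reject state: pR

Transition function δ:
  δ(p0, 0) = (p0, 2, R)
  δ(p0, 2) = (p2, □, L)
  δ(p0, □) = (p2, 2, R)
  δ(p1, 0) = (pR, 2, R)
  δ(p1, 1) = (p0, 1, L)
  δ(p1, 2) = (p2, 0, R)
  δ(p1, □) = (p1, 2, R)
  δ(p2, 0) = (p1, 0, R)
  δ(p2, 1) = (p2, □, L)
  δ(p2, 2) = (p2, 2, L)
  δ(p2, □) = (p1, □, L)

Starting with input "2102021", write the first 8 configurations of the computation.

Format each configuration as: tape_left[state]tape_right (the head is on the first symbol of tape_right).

Transitions applied:
Step 1: δ(p0, 2) = (p2, □, L)
Step 2: δ(p2, □) = (p1, □, L)
Step 3: δ(p1, □) = (p1, 2, R)
Step 4: δ(p1, □) = (p1, 2, R)
Step 5: δ(p1, □) = (p1, 2, R)
Step 6: δ(p1, 1) = (p0, 1, L)
Step 7: δ(p0, 2) = (p2, □, L)

The first 8 configurations are:
[p0]2102021 ⊢ [p2]□□102021 ⊢ [p1]□□□102021 ⊢ 2[p1]□□102021 ⊢ 22[p1]□102021 ⊢ 222[p1]102021 ⊢ 22[p0]2102021 ⊢ 2[p2]2□102021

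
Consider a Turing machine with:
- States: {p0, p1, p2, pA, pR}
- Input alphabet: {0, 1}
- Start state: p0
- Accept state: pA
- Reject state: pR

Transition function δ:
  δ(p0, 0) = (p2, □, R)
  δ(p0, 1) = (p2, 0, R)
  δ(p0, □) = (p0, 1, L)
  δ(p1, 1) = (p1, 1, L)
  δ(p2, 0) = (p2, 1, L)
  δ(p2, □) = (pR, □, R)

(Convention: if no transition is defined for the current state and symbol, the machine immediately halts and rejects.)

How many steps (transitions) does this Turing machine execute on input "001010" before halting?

Execution trace:
Initial: [p0]001010
Step 1: δ(p0, 0) = (p2, □, R) → □[p2]01010
Step 2: δ(p2, 0) = (p2, 1, L) → [p2]□11010
Step 3: δ(p2, □) = (pR, □, R) → □[pR]11010

The machine reaches the reject state pR and halts.

The machine executed 3 steps before halting.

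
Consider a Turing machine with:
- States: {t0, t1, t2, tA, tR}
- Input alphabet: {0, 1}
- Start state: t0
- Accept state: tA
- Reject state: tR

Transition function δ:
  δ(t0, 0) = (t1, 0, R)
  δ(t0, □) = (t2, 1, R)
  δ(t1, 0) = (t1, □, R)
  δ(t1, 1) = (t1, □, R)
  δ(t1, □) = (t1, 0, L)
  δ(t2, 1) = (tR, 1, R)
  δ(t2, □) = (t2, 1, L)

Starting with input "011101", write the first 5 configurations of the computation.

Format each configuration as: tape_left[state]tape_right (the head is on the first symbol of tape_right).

Transitions applied:
Step 1: δ(t0, 0) = (t1, 0, R)
Step 2: δ(t1, 1) = (t1, □, R)
Step 3: δ(t1, 1) = (t1, □, R)
Step 4: δ(t1, 1) = (t1, □, R)

The first 5 configurations are:
[t0]011101 ⊢ 0[t1]11101 ⊢ 0□[t1]1101 ⊢ 0□□[t1]101 ⊢ 0□□□[t1]01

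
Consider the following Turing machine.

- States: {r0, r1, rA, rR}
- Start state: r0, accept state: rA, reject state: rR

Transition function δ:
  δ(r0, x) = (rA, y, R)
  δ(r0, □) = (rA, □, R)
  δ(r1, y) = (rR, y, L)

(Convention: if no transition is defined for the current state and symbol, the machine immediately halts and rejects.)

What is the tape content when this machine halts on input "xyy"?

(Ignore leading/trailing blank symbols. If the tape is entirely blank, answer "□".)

Execution trace:
Initial: [r0]xyy
Step 1: δ(r0, x) = (rA, y, R) → y[rA]yy

The machine reaches the accept state rA and halts.

Final tape (ignoring leading/trailing blanks): yyy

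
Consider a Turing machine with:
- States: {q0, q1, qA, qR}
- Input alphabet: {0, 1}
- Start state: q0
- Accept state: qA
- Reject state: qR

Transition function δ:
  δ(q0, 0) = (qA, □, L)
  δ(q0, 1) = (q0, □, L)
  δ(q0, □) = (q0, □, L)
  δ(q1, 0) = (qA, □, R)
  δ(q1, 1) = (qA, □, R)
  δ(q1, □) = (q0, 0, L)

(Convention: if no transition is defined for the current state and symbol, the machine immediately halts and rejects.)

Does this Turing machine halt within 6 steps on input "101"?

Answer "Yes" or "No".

Execution trace:
Initial: [q0]101
Step 1: δ(q0, 1) = (q0, □, L) → [q0]□□01
Step 2: δ(q0, □) = (q0, □, L) → [q0]□□□01
Step 3: δ(q0, □) = (q0, □, L) → [q0]□□□□01
Step 4: δ(q0, □) = (q0, □, L) → [q0]□□□□□01
Step 5: δ(q0, □) = (q0, □, L) → [q0]□□□□□□01
Step 6: δ(q0, □) = (q0, □, L) → [q0]□□□□□□□01

The machine has not reached a halting state after 6 steps.
The machine did not halt within the 6-step bound.

Answer: No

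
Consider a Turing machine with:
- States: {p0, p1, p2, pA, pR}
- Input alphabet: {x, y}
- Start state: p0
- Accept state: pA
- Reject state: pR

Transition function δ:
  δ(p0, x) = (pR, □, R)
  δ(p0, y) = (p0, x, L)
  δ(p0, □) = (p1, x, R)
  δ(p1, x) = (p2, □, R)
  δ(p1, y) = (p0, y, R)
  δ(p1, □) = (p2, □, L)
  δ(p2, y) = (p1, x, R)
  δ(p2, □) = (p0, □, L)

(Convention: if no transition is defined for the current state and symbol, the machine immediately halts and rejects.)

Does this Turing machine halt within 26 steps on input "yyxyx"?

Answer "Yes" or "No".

Execution trace:
Initial: [p0]yyxyx
Step 1: δ(p0, y) = (p0, x, L) → [p0]□xyxyx
Step 2: δ(p0, □) = (p1, x, R) → x[p1]xyxyx
Step 3: δ(p1, x) = (p2, □, R) → x□[p2]yxyx
Step 4: δ(p2, y) = (p1, x, R) → x□x[p1]xyx
Step 5: δ(p1, x) = (p2, □, R) → x□x□[p2]yx
Step 6: δ(p2, y) = (p1, x, R) → x□x□x[p1]x
Step 7: δ(p1, x) = (p2, □, R) → x□x□x□[p2]□
Step 8: δ(p2, □) = (p0, □, L) → x□x□x[p0]□□
Step 9: δ(p0, □) = (p1, x, R) → x□x□xx[p1]□
Step 10: δ(p1, □) = (p2, □, L) → x□x□x[p2]x□

No transition is defined for δ(p2, x). By convention the machine halts and rejects.
The machine halted after 10 steps (within the 26-step bound).

Answer: Yes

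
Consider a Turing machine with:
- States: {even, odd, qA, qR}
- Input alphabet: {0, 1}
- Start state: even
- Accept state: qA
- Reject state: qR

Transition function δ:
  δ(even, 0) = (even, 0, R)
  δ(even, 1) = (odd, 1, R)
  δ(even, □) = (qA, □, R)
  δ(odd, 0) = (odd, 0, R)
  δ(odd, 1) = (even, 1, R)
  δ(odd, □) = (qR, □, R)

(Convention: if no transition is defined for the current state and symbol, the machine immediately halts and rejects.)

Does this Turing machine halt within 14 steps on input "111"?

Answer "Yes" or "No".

Execution trace:
Initial: [even]111
Step 1: δ(even, 1) = (odd, 1, R) → 1[odd]11
Step 2: δ(odd, 1) = (even, 1, R) → 11[even]1
Step 3: δ(even, 1) = (odd, 1, R) → 111[odd]□
Step 4: δ(odd, □) = (qR, □, R) → 111□[qR]□

The machine reaches the reject state qR and halts.
The machine halted after 4 steps (within the 14-step bound).

Answer: Yes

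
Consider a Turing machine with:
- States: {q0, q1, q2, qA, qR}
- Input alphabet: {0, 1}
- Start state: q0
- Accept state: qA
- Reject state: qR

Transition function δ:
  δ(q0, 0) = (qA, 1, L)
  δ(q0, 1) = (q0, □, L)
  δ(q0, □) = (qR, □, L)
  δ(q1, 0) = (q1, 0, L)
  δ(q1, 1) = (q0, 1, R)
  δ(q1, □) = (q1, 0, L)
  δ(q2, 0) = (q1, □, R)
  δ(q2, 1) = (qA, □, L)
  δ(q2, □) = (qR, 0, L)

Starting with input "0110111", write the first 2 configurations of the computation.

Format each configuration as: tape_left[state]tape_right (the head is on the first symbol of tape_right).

Transitions applied:
Step 1: δ(q0, 0) = (qA, 1, L)

The first 2 configurations are:
[q0]0110111 ⊢ [qA]□1110111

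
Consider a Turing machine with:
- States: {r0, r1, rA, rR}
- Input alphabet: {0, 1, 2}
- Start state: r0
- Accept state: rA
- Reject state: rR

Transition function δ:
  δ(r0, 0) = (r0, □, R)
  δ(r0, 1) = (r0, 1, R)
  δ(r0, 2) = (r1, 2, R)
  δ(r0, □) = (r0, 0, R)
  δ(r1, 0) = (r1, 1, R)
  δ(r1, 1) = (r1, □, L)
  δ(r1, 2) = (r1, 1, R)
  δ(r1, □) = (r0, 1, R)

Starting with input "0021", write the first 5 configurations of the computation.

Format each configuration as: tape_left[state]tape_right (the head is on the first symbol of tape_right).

Transitions applied:
Step 1: δ(r0, 0) = (r0, □, R)
Step 2: δ(r0, 0) = (r0, □, R)
Step 3: δ(r0, 2) = (r1, 2, R)
Step 4: δ(r1, 1) = (r1, □, L)

The first 5 configurations are:
[r0]0021 ⊢ □[r0]021 ⊢ □□[r0]21 ⊢ □□2[r1]1 ⊢ □□[r1]2□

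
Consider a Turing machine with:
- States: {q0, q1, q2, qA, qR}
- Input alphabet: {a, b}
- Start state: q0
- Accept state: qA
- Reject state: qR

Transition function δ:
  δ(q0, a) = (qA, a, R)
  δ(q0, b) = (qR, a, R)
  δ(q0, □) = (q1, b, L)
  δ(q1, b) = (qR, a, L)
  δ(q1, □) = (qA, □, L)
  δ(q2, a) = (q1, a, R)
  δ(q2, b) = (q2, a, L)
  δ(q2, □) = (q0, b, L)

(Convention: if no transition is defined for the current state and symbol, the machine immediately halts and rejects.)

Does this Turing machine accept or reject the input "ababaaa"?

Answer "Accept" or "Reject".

Execution trace:
Initial: [q0]ababaaa
Step 1: δ(q0, a) = (qA, a, R) → a[qA]babaaa

The machine reaches the accept state qA and halts.

Answer: Accept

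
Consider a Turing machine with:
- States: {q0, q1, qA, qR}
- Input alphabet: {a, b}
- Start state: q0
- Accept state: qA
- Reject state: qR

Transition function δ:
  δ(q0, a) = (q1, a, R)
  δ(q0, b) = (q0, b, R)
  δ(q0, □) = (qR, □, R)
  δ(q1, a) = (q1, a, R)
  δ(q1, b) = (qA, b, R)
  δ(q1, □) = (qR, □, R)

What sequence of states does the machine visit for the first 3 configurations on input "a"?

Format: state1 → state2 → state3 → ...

Execution trace:
Initial: [q0]a
Step 1: δ(q0, a) = (q1, a, R) → a[q1]□
Step 2: δ(q1, □) = (qR, □, R) → a□[qR]□

The machine reaches the reject state qR and halts.

State sequence: q0 → q1 → qR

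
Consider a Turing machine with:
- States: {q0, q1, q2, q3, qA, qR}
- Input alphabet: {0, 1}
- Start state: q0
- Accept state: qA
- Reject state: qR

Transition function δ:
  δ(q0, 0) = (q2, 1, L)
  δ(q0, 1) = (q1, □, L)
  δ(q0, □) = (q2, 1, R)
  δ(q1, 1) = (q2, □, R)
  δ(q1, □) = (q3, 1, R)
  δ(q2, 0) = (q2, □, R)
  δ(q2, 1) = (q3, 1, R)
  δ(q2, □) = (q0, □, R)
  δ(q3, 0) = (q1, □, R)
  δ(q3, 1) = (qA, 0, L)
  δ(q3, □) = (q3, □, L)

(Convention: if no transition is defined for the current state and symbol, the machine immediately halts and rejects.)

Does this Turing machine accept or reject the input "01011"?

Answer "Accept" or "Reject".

Execution trace:
Initial: [q0]01011
Step 1: δ(q0, 0) = (q2, 1, L) → [q2]□11011
Step 2: δ(q2, □) = (q0, □, R) → □[q0]11011
Step 3: δ(q0, 1) = (q1, □, L) → [q1]□□1011
Step 4: δ(q1, □) = (q3, 1, R) → 1[q3]□1011
Step 5: δ(q3, □) = (q3, □, L) → [q3]1□1011
Step 6: δ(q3, 1) = (qA, 0, L) → [qA]□0□1011

The machine reaches the accept state qA and halts.

Answer: Accept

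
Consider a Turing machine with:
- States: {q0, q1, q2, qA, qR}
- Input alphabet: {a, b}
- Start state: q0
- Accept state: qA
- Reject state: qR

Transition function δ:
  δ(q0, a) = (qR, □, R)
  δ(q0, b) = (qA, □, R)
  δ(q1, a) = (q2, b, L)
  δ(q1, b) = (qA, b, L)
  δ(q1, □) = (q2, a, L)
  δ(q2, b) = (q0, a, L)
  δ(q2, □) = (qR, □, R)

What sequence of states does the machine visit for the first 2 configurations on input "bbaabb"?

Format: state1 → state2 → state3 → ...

Execution trace:
Initial: [q0]bbaabb
Step 1: δ(q0, b) = (qA, □, R) → □[qA]baabb

The machine reaches the accept state qA and halts.

State sequence: q0 → qA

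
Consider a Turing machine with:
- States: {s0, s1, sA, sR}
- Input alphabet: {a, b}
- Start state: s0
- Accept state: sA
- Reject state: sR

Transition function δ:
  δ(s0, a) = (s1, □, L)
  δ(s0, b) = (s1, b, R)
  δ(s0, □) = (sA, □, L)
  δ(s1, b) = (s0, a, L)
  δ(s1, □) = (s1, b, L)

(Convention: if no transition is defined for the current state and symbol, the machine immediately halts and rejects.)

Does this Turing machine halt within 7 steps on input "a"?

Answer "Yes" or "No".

Execution trace:
Initial: [s0]a
Step 1: δ(s0, a) = (s1, □, L) → [s1]□□
Step 2: δ(s1, □) = (s1, b, L) → [s1]□b□
Step 3: δ(s1, □) = (s1, b, L) → [s1]□bb□
Step 4: δ(s1, □) = (s1, b, L) → [s1]□bbb□
Step 5: δ(s1, □) = (s1, b, L) → [s1]□bbbb□
Step 6: δ(s1, □) = (s1, b, L) → [s1]□bbbbb□
Step 7: δ(s1, □) = (s1, b, L) → [s1]□bbbbbb□

The machine has not reached a halting state after 7 steps.
The machine did not halt within the 7-step bound.

Answer: No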